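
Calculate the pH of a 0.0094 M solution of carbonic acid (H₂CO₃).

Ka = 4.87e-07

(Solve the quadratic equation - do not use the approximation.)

x² + Ka×x - Ka×C = 0. Using quadratic formula: [H⁺] = 6.7416e-05

pH = 4.17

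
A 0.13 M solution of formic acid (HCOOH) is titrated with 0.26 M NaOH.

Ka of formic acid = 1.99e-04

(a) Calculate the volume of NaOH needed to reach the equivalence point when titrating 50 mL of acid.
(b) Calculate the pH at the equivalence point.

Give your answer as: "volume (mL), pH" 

moles acid = 0.13 × 50/1000 = 0.0065 mol; V_base = moles/0.26 × 1000 = 25.0 mL. At equivalence only the conjugate base is present: [A⁻] = 0.0065/0.075 = 8.6667e-02 M. Kb = Kw/Ka = 5.03e-11; [OH⁻] = √(Kb × [A⁻]) = 2.0869e-06; pOH = 5.68; pH = 14 - pOH = 8.32.

V = 25.0 mL, pH = 8.32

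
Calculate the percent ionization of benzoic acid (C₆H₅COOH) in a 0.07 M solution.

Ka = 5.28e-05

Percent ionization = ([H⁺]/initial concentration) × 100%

Using Ka equilibrium: x² + Ka×x - Ka×C = 0. Solving: [H⁺] = 1.8963e-03. Percent = (1.8963e-03/0.07) × 100

Percent ionization = 2.71%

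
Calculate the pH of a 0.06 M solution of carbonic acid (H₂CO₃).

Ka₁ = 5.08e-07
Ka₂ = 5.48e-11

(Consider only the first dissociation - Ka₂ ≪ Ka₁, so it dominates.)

First dissociation dominates. From Ka₁ = [H⁺][HA⁻]/[H₂A], x² + Ka₁·x − Ka₁·C = 0 with C = 0.06 M and Ka₁ = 5.08e-07. Solving: [H⁺] = (−Ka₁ + √(Ka₁² + 4·Ka₁·C)) / 2 = 1.7433e-04 M. pH = -log(1.7433e-04) = 3.76.

pH = 3.76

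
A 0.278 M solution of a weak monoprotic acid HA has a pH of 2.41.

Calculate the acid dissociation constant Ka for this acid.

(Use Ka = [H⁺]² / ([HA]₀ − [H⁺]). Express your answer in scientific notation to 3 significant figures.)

[H⁺] = 10^(−pH) = 10^(−2.41) = 3.890e-03 M. For HA ⇌ H⁺ + A⁻, Ka = [H⁺][A⁻]/[HA] = [H⁺]² / ([HA]₀ − [H⁺]) = (3.890e-03)² / (0.278 − 3.890e-03) = 5.52e-05.

K_a = 5.52e-05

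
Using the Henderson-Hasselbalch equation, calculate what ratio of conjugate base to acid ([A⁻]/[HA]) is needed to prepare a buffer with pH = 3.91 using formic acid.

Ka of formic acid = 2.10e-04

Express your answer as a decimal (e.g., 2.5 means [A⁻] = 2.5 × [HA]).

pKa = -log(2.10e-04) = 3.6778. pH = pKa + log([A⁻]/[HA]), so log([A⁻]/[HA]) = pH − pKa = 3.91 − 3.6778 = 0.2322. [A⁻]/[HA] = 10^(0.2322) = 1.71

[A⁻]/[HA] = 1.71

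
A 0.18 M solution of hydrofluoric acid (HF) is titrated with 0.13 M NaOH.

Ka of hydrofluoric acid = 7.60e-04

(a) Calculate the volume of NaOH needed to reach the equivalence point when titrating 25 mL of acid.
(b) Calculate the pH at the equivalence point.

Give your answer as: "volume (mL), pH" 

moles acid = 0.18 × 25/1000 = 0.0045 mol; V_base = moles/0.13 × 1000 = 34.6 mL. At equivalence only the conjugate base is present: [A⁻] = 0.0045/0.060 = 7.5484e-02 M. Kb = Kw/Ka = 1.32e-11; [OH⁻] = √(Kb × [A⁻]) = 9.9660e-07; pOH = 6.00; pH = 14 - pOH = 8.00.

V = 34.6 mL, pH = 8.00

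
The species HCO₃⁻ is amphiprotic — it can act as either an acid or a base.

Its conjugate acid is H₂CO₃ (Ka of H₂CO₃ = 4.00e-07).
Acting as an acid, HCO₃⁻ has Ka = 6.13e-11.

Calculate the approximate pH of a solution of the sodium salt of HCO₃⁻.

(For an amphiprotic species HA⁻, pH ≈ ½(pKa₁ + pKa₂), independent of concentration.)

pKa₁ = -log(4.00e-07) = 6.40; pKa₂ = -log(6.13e-11) = 10.21. For an amphiprotic species, pH ≈ ½(pKa₁ + pKa₂) = ½(6.40 + 10.21) = 8.31.

pH = 8.31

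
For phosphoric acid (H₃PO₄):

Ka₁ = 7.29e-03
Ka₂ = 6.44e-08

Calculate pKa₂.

pKa₂ = -log(Ka₂) = -log(6.44e-08) = 7.19.

pK_{a2} = 7.19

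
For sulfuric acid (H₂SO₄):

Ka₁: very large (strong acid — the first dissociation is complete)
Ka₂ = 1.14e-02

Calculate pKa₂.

pKa₂ = -log(Ka₂) = -log(1.14e-02) = 1.94.

pK_{a2} = 1.94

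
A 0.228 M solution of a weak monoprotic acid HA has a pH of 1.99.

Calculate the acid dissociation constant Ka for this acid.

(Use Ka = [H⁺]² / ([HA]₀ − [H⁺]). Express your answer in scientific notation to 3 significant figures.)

[H⁺] = 10^(−pH) = 10^(−1.99) = 1.023e-02 M. For HA ⇌ H⁺ + A⁻, Ka = [H⁺][A⁻]/[HA] = [H⁺]² / ([HA]₀ − [H⁺]) = (1.023e-02)² / (0.228 − 1.023e-02) = 4.81e-04.

K_a = 4.81e-04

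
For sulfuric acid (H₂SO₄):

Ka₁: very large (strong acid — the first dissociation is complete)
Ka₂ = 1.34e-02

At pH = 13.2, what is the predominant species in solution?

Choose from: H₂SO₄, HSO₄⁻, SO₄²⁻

The first dissociation is complete, so H₂SO₄ itself is never the predominant species in water; pKa₂ = -log(1.34e-02) = 1.87. For a polyprotic acid the predominant species crosses at each pKa: below pKa_n the protonated form dominates, above it the deprotonated form does. At pH = 13.2, the predominant species is SO₄²⁻.

SO₄²⁻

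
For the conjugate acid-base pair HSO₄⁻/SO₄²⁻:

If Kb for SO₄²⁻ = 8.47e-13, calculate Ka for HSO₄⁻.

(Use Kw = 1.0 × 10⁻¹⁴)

For a conjugate pair Ka × Kb = Kw, so Ka = Kw/Kb = 1.0 × 10⁻¹⁴ / 8.47e-13 = 1.18e-02.

K_a = 1.18e-02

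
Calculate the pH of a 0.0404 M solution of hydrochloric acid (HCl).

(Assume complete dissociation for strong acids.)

[H⁺] = 0.0404 M for strong acid. pH = -log[H⁺] = -log(0.0404)

pH = 1.39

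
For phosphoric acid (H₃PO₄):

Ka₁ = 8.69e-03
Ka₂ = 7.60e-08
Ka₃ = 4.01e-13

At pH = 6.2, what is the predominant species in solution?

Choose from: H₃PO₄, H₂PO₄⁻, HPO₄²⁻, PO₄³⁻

pKa₁ = 2.06, pKa₂ = 7.12, pKa₃ = 12.40. For a polyprotic acid the predominant species crosses at each pKa: below pKa_n the protonated form dominates, above it the deprotonated form does. At pH = 6.2, the predominant species is H₂PO₄⁻.

H₂PO₄⁻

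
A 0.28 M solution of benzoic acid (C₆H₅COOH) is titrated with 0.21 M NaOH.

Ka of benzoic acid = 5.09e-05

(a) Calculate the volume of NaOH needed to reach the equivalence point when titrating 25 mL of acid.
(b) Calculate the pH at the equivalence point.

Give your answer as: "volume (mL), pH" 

moles acid = 0.28 × 25/1000 = 0.007 mol; V_base = moles/0.21 × 1000 = 33.3 mL. At equivalence only the conjugate base is present: [A⁻] = 0.007/0.058 = 1.2000e-01 M. Kb = Kw/Ka = 1.96e-10; [OH⁻] = √(Kb × [A⁻]) = 4.8555e-06; pOH = 5.31; pH = 14 - pOH = 8.69.

V = 33.3 mL, pH = 8.69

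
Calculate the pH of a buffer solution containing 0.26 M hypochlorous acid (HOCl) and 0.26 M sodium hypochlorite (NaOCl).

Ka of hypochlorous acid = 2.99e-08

pKa = -log(2.99e-08) = 7.52. pH = pKa + log([A⁻]/[HA]) = 7.52 + log(0.26/0.26)

pH = 7.52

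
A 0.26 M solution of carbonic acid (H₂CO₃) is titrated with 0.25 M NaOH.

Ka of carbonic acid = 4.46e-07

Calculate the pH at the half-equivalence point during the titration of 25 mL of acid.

At half-equivalence [HA] = [A⁻], so Henderson-Hasselbalch gives pH = pKa = -log(4.46e-07) = 6.35.

pH = pKa = 6.35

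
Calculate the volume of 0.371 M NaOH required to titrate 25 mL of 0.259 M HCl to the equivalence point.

At equivalence: moles acid = moles base. moles HCl = 0.259 × 25/1000 = 0.006475 mol. V_base = moles / 0.371 × 1000 = 17.5 mL.

V_{base} = 17.5 mL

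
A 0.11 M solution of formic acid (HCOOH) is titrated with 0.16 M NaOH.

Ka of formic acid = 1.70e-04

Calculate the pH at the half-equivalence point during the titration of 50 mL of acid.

At half-equivalence [HA] = [A⁻], so Henderson-Hasselbalch gives pH = pKa = -log(1.70e-04) = 3.77.

pH = pKa = 3.77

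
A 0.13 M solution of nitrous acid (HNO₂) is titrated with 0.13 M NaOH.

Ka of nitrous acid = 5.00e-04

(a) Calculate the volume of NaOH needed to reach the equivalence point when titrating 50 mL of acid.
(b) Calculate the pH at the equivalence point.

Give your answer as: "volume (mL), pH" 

moles acid = 0.13 × 50/1000 = 0.0065 mol; V_base = moles/0.13 × 1000 = 50.0 mL. At equivalence only the conjugate base is present: [A⁻] = 0.0065/0.100 = 6.5000e-02 M. Kb = Kw/Ka = 2.00e-11; [OH⁻] = √(Kb × [A⁻]) = 1.1402e-06; pOH = 5.94; pH = 14 - pOH = 8.06.

V = 50.0 mL, pH = 8.06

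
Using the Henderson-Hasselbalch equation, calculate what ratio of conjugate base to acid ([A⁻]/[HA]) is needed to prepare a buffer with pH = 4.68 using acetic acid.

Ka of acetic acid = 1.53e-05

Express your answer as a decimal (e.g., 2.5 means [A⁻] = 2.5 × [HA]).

pKa = -log(1.53e-05) = 4.8153. pH = pKa + log([A⁻]/[HA]), so log([A⁻]/[HA]) = pH − pKa = 4.68 − 4.8153 = -0.1353. [A⁻]/[HA] = 10^(-0.1353) = 0.732

[A⁻]/[HA] = 0.732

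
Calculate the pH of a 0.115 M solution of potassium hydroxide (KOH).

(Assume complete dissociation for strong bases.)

[OH⁻] = 0.115 M for strong base. pOH = -log[OH⁻] = 0.94, pH = 14 - pOH

pH = 13.06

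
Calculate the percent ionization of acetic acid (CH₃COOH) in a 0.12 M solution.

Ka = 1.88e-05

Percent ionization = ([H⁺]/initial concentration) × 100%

Using Ka equilibrium: x² + Ka×x - Ka×C = 0. Solving: [H⁺] = 1.4926e-03. Percent = (1.4926e-03/0.12) × 100

Percent ionization = 1.24%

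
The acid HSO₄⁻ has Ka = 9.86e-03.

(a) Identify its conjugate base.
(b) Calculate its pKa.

(a) The conjugate base is formed by removing one H⁺ from HSO₄⁻, giving SO₄²⁻. (b) pKa = -log(Ka) = -log(9.86e-03) = 2.01.

Conjugate base: SO₄²⁻; pK_a = 2.01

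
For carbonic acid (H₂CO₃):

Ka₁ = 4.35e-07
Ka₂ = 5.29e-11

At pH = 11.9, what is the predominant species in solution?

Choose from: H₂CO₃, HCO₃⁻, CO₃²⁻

pKa₁ = 6.36, pKa₂ = 10.28. For a polyprotic acid the predominant species crosses at each pKa: below pKa_n the protonated form dominates, above it the deprotonated form does. At pH = 11.9, the predominant species is CO₃²⁻.

CO₃²⁻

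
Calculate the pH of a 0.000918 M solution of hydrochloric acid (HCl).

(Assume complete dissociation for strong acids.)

[H⁺] = 0.000918 M for strong acid. pH = -log[H⁺] = -log(0.000918)

pH = 3.04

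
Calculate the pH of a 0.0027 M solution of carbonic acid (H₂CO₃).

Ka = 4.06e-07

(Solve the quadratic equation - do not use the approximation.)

x² + Ka×x - Ka×C = 0. Using quadratic formula: [H⁺] = 3.2907e-05

pH = 4.48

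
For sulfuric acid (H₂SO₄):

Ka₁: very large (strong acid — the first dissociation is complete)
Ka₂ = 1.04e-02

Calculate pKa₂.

pKa₂ = -log(Ka₂) = -log(1.04e-02) = 1.98.

pK_{a2} = 1.98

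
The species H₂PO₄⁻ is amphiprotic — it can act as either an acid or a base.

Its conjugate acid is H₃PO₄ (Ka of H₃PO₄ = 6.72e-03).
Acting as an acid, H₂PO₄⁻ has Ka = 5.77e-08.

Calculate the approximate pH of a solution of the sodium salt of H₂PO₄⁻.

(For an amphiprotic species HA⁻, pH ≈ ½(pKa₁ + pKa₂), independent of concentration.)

pKa₁ = -log(6.72e-03) = 2.17; pKa₂ = -log(5.77e-08) = 7.24. For an amphiprotic species, pH ≈ ½(pKa₁ + pKa₂) = ½(2.17 + 7.24) = 4.71.

pH = 4.71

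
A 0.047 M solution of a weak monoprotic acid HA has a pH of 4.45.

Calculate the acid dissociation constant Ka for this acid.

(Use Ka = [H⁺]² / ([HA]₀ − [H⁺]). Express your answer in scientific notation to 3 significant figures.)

[H⁺] = 10^(−pH) = 10^(−4.45) = 3.548e-05 M. For HA ⇌ H⁺ + A⁻, Ka = [H⁺][A⁻]/[HA] = [H⁺]² / ([HA]₀ − [H⁺]) = (3.548e-05)² / (0.047 − 3.548e-05) = 2.68e-08.

K_a = 2.68e-08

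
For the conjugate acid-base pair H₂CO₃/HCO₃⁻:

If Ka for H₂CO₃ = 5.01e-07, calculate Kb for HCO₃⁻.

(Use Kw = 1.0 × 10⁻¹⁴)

For a conjugate pair Ka × Kb = Kw, so Kb = Kw/Ka = 1.0 × 10⁻¹⁴ / 5.01e-07 = 2.00e-08.

K_b = 2.00e-08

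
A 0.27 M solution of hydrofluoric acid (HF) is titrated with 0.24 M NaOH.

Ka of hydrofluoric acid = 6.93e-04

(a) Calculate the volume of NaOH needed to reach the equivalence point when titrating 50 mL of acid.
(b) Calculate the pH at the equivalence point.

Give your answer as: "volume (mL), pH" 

moles acid = 0.27 × 50/1000 = 0.0135 mol; V_base = moles/0.24 × 1000 = 56.2 mL. At equivalence only the conjugate base is present: [A⁻] = 0.0135/0.106 = 1.2706e-01 M. Kb = Kw/Ka = 1.44e-11; [OH⁻] = √(Kb × [A⁻]) = 1.3541e-06; pOH = 5.87; pH = 14 - pOH = 8.13.

V = 56.2 mL, pH = 8.13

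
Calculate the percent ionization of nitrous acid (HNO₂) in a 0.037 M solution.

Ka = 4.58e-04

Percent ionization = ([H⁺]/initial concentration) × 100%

Using Ka equilibrium: x² + Ka×x - Ka×C = 0. Solving: [H⁺] = 3.8939e-03. Percent = (3.8939e-03/0.037) × 100

Percent ionization = 10.5%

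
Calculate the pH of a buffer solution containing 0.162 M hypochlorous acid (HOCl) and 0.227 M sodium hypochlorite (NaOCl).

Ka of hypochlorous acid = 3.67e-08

pKa = -log(3.67e-08) = 7.44. pH = pKa + log([A⁻]/[HA]) = 7.44 + log(0.227/0.162)

pH = 7.58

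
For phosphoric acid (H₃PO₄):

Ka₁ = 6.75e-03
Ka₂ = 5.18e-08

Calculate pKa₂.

pKa₂ = -log(Ka₂) = -log(5.18e-08) = 7.29.

pK_{a2} = 7.29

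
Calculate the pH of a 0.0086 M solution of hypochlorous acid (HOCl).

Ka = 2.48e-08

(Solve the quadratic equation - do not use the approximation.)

x² + Ka×x - Ka×C = 0. Using quadratic formula: [H⁺] = 1.4592e-05

pH = 4.84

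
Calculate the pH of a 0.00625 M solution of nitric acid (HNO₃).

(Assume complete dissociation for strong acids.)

[H⁺] = 0.00625 M for strong acid. pH = -log[H⁺] = -log(0.00625)

pH = 2.20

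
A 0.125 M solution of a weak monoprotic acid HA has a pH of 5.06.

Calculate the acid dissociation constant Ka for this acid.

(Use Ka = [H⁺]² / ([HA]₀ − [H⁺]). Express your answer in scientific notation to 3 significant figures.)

[H⁺] = 10^(−pH) = 10^(−5.06) = 8.710e-06 M. For HA ⇌ H⁺ + A⁻, Ka = [H⁺][A⁻]/[HA] = [H⁺]² / ([HA]₀ − [H⁺]) = (8.710e-06)² / (0.125 − 8.710e-06) = 6.07e-10.

K_a = 6.07e-10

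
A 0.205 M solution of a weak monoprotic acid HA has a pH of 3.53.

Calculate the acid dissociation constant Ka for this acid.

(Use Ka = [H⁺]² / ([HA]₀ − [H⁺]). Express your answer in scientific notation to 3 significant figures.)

[H⁺] = 10^(−pH) = 10^(−3.53) = 2.951e-04 M. For HA ⇌ H⁺ + A⁻, Ka = [H⁺][A⁻]/[HA] = [H⁺]² / ([HA]₀ − [H⁺]) = (2.951e-04)² / (0.205 − 2.951e-04) = 4.25e-07.

K_a = 4.25e-07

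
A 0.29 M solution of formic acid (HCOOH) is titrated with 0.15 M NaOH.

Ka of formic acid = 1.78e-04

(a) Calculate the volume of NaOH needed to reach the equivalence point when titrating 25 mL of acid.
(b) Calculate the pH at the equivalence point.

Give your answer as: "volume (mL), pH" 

moles acid = 0.29 × 25/1000 = 0.00725 mol; V_base = moles/0.15 × 1000 = 48.3 mL. At equivalence only the conjugate base is present: [A⁻] = 0.00725/0.073 = 9.8864e-02 M. Kb = Kw/Ka = 5.62e-11; [OH⁻] = √(Kb × [A⁻]) = 2.3567e-06; pOH = 5.63; pH = 14 - pOH = 8.37.

V = 48.3 mL, pH = 8.37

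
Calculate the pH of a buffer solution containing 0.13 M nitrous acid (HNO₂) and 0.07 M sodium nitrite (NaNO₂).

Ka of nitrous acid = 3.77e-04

pKa = -log(3.77e-04) = 3.42. pH = pKa + log([A⁻]/[HA]) = 3.42 + log(0.07/0.13)

pH = 3.15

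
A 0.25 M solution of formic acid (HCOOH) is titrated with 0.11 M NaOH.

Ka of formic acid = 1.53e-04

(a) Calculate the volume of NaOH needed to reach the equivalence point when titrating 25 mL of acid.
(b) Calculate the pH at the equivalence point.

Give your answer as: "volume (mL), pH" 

moles acid = 0.25 × 25/1000 = 0.00625 mol; V_base = moles/0.11 × 1000 = 56.8 mL. At equivalence only the conjugate base is present: [A⁻] = 0.00625/0.082 = 7.6389e-02 M. Kb = Kw/Ka = 6.54e-11; [OH⁻] = √(Kb × [A⁻]) = 2.2344e-06; pOH = 5.65; pH = 14 - pOH = 8.35.

V = 56.8 mL, pH = 8.35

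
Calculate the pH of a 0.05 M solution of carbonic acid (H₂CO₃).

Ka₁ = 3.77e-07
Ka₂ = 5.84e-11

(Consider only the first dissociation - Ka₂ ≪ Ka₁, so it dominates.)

First dissociation dominates. From Ka₁ = [H⁺][HA⁻]/[H₂A], x² + Ka₁·x − Ka₁·C = 0 with C = 0.05 M and Ka₁ = 3.77e-07. Solving: [H⁺] = (−Ka₁ + √(Ka₁² + 4·Ka₁·C)) / 2 = 1.3711e-04 M. pH = -log(1.3711e-04) = 3.86.

pH = 3.86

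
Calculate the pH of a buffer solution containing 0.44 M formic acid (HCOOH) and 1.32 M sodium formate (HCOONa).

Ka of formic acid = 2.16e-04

pKa = -log(2.16e-04) = 3.67. pH = pKa + log([A⁻]/[HA]) = 3.67 + log(1.32/0.44)

pH = 4.14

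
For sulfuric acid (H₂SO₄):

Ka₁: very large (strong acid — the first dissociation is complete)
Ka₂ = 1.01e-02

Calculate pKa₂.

pKa₂ = -log(Ka₂) = -log(1.01e-02) = 2.00.

pK_{a2} = 2.00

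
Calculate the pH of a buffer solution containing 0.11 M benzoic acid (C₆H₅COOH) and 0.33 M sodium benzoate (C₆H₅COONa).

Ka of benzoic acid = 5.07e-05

pKa = -log(5.07e-05) = 4.29. pH = pKa + log([A⁻]/[HA]) = 4.29 + log(0.33/0.11)

pH = 4.77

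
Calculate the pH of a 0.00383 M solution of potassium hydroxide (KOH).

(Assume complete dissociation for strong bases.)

[OH⁻] = 0.00383 M for strong base. pOH = -log[OH⁻] = 2.42, pH = 14 - pOH

pH = 11.58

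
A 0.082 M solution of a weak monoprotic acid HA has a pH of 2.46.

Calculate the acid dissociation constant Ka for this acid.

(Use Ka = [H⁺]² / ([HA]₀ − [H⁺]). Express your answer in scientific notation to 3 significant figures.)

[H⁺] = 10^(−pH) = 10^(−2.46) = 3.467e-03 M. For HA ⇌ H⁺ + A⁻, Ka = [H⁺][A⁻]/[HA] = [H⁺]² / ([HA]₀ − [H⁺]) = (3.467e-03)² / (0.082 − 3.467e-03) = 1.53e-04.

K_a = 1.53e-04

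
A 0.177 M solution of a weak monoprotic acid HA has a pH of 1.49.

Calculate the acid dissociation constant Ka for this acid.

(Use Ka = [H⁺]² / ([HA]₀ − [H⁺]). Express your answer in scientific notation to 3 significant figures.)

[H⁺] = 10^(−pH) = 10^(−1.49) = 3.236e-02 M. For HA ⇌ H⁺ + A⁻, Ka = [H⁺][A⁻]/[HA] = [H⁺]² / ([HA]₀ − [H⁺]) = (3.236e-02)² / (0.177 − 3.236e-02) = 7.24e-03.

K_a = 7.24e-03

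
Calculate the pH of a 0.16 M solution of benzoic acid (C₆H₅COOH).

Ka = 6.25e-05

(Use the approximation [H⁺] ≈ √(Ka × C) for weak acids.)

[H⁺] = √(Ka × C) = √(6.25e-05 × 0.16) = 3.1623e-03. pH = -log(3.1623e-03)

pH = 2.50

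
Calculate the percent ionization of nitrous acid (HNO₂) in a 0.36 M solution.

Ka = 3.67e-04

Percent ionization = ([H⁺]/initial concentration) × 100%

Using Ka equilibrium: x² + Ka×x - Ka×C = 0. Solving: [H⁺] = 1.1312e-02. Percent = (1.1312e-02/0.36) × 100

Percent ionization = 3.14%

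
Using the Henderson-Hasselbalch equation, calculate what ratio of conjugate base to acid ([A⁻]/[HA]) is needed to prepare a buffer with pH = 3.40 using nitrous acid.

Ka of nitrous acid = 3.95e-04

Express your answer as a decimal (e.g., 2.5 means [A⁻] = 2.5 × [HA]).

pKa = -log(3.95e-04) = 3.4034. pH = pKa + log([A⁻]/[HA]), so log([A⁻]/[HA]) = pH − pKa = 3.40 − 3.4034 = -0.0034. [A⁻]/[HA] = 10^(-0.0034) = 0.992

[A⁻]/[HA] = 0.992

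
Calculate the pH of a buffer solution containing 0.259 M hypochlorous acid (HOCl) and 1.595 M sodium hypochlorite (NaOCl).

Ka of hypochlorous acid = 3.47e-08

pKa = -log(3.47e-08) = 7.46. pH = pKa + log([A⁻]/[HA]) = 7.46 + log(1.595/0.259)

pH = 8.25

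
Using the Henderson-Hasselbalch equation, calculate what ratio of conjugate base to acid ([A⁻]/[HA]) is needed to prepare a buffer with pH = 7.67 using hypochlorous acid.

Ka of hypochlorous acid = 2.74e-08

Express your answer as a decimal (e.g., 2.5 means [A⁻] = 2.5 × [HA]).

pKa = -log(2.74e-08) = 7.5622. pH = pKa + log([A⁻]/[HA]), so log([A⁻]/[HA]) = pH − pKa = 7.67 − 7.5622 = 0.1078. [A⁻]/[HA] = 10^(0.1078) = 1.28

[A⁻]/[HA] = 1.28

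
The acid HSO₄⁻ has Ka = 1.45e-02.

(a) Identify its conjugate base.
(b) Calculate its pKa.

(a) The conjugate base is formed by removing one H⁺ from HSO₄⁻, giving SO₄²⁻. (b) pKa = -log(Ka) = -log(1.45e-02) = 1.84.

Conjugate base: SO₄²⁻; pK_a = 1.84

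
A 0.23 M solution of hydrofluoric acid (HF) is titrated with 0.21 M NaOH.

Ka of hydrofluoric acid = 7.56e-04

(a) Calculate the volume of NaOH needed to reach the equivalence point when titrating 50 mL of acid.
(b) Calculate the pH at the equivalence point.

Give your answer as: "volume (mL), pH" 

moles acid = 0.23 × 50/1000 = 0.0115 mol; V_base = moles/0.21 × 1000 = 54.8 mL. At equivalence only the conjugate base is present: [A⁻] = 0.0115/0.105 = 1.0977e-01 M. Kb = Kw/Ka = 1.32e-11; [OH⁻] = √(Kb × [A⁻]) = 1.2050e-06; pOH = 5.92; pH = 14 - pOH = 8.08.

V = 54.8 mL, pH = 8.08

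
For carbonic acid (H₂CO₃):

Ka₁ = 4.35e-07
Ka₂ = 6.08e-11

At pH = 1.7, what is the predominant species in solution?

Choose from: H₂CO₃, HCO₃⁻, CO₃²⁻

pKa₁ = 6.36, pKa₂ = 10.22. For a polyprotic acid the predominant species crosses at each pKa: below pKa_n the protonated form dominates, above it the deprotonated form does. At pH = 1.7, the predominant species is H₂CO₃.

H₂CO₃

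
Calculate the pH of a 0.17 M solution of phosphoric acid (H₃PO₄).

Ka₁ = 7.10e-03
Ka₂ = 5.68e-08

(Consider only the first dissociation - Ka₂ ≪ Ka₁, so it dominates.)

First dissociation dominates. From Ka₁ = [H⁺][HA⁻]/[H₂A], x² + Ka₁·x − Ka₁·C = 0 with C = 0.17 M and Ka₁ = 7.10e-03. Solving: [H⁺] = (−Ka₁ + √(Ka₁² + 4·Ka₁·C)) / 2 = 3.1373e-02 M. pH = -log(3.1373e-02) = 1.50.

pH = 1.50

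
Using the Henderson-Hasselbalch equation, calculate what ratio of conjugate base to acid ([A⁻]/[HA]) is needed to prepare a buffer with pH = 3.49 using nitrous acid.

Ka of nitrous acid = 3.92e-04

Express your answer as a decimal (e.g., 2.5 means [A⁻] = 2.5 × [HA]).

pKa = -log(3.92e-04) = 3.4067. pH = pKa + log([A⁻]/[HA]), so log([A⁻]/[HA]) = pH − pKa = 3.49 − 3.4067 = 0.0833. [A⁻]/[HA] = 10^(0.0833) = 1.21

[A⁻]/[HA] = 1.21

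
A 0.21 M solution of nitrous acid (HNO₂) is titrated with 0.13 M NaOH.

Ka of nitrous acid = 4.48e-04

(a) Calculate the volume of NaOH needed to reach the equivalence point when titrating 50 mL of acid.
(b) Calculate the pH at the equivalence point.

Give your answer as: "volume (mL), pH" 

moles acid = 0.21 × 50/1000 = 0.0105 mol; V_base = moles/0.13 × 1000 = 80.8 mL. At equivalence only the conjugate base is present: [A⁻] = 0.0105/0.131 = 8.0294e-02 M. Kb = Kw/Ka = 2.23e-11; [OH⁻] = √(Kb × [A⁻]) = 1.3388e-06; pOH = 5.87; pH = 14 - pOH = 8.13.

V = 80.8 mL, pH = 8.13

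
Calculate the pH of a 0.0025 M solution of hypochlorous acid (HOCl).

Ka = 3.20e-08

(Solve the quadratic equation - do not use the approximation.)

x² + Ka×x - Ka×C = 0. Using quadratic formula: [H⁺] = 8.9283e-06

pH = 5.05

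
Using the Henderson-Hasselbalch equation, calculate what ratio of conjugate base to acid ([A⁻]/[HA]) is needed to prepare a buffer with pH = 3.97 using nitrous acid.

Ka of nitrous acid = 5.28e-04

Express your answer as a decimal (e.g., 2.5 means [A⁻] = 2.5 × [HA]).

pKa = -log(5.28e-04) = 3.2774. pH = pKa + log([A⁻]/[HA]), so log([A⁻]/[HA]) = pH − pKa = 3.97 − 3.2774 = 0.6926. [A⁻]/[HA] = 10^(0.6926) = 4.93

[A⁻]/[HA] = 4.93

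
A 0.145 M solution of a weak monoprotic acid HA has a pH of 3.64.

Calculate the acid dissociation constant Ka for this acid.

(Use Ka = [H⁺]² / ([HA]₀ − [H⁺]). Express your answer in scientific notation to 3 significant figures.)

[H⁺] = 10^(−pH) = 10^(−3.64) = 2.291e-04 M. For HA ⇌ H⁺ + A⁻, Ka = [H⁺][A⁻]/[HA] = [H⁺]² / ([HA]₀ − [H⁺]) = (2.291e-04)² / (0.145 − 2.291e-04) = 3.63e-07.

K_a = 3.63e-07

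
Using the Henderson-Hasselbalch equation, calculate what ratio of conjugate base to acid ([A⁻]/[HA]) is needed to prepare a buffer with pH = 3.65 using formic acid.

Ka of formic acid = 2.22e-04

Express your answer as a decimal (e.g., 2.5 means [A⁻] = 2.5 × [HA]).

pKa = -log(2.22e-04) = 3.6536. pH = pKa + log([A⁻]/[HA]), so log([A⁻]/[HA]) = pH − pKa = 3.65 − 3.6536 = -0.0036. [A⁻]/[HA] = 10^(-0.0036) = 0.992

[A⁻]/[HA] = 0.992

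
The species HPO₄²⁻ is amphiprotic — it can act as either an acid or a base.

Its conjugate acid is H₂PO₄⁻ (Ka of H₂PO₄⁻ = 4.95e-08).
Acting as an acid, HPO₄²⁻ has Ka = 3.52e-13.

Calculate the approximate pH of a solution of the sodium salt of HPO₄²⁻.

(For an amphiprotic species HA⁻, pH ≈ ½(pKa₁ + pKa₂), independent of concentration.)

pKa₁ = -log(4.95e-08) = 7.31; pKa₂ = -log(3.52e-13) = 12.45. For an amphiprotic species, pH ≈ ½(pKa₁ + pKa₂) = ½(7.31 + 12.45) = 9.88.

pH = 9.88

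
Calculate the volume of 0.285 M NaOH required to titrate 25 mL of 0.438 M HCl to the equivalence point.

At equivalence: moles acid = moles base. moles HCl = 0.438 × 25/1000 = 0.01095 mol. V_base = moles / 0.285 × 1000 = 38.4 mL.

V_{base} = 38.4 mL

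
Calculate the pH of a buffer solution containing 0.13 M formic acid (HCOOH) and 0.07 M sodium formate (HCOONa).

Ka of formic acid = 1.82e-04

pKa = -log(1.82e-04) = 3.74. pH = pKa + log([A⁻]/[HA]) = 3.74 + log(0.07/0.13)

pH = 3.47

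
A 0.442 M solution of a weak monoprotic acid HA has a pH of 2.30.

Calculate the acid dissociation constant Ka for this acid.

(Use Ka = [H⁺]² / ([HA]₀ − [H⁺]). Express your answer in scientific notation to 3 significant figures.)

[H⁺] = 10^(−pH) = 10^(−2.30) = 5.012e-03 M. For HA ⇌ H⁺ + A⁻, Ka = [H⁺][A⁻]/[HA] = [H⁺]² / ([HA]₀ − [H⁺]) = (5.012e-03)² / (0.442 − 5.012e-03) = 5.75e-05.

K_a = 5.75e-05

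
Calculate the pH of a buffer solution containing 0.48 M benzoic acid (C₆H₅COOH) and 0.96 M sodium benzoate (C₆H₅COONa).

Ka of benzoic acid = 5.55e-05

pKa = -log(5.55e-05) = 4.26. pH = pKa + log([A⁻]/[HA]) = 4.26 + log(0.96/0.48)

pH = 4.56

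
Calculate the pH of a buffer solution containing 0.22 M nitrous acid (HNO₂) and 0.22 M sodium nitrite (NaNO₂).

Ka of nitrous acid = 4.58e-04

pKa = -log(4.58e-04) = 3.34. pH = pKa + log([A⁻]/[HA]) = 3.34 + log(0.22/0.22)

pH = 3.34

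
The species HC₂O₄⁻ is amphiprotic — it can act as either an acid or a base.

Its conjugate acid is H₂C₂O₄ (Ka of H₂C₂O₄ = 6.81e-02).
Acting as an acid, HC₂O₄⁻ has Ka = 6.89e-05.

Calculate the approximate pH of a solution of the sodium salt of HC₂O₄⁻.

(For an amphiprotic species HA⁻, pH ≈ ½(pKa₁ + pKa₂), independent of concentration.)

pKa₁ = -log(6.81e-02) = 1.17; pKa₂ = -log(6.89e-05) = 4.16. For an amphiprotic species, pH ≈ ½(pKa₁ + pKa₂) = ½(1.17 + 4.16) = 2.66.

pH = 2.66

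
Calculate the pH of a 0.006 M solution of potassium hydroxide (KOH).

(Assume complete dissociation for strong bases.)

[OH⁻] = 0.006 M for strong base. pOH = -log[OH⁻] = 2.22, pH = 14 - pOH

pH = 11.78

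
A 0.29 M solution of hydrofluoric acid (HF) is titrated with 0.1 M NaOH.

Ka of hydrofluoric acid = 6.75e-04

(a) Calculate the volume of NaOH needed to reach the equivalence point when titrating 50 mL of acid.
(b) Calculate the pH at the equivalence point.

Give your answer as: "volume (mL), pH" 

moles acid = 0.29 × 50/1000 = 0.0145 mol; V_base = moles/0.1 × 1000 = 145.0 mL. At equivalence only the conjugate base is present: [A⁻] = 0.0145/0.195 = 7.4359e-02 M. Kb = Kw/Ka = 1.48e-11; [OH⁻] = √(Kb × [A⁻]) = 1.0496e-06; pOH = 5.98; pH = 14 - pOH = 8.02.

V = 145.0 mL, pH = 8.02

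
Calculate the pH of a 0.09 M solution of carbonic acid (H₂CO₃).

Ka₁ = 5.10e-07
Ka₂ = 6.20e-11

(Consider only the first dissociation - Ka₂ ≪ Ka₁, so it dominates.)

First dissociation dominates. From Ka₁ = [H⁺][HA⁻]/[H₂A], x² + Ka₁·x − Ka₁·C = 0 with C = 0.09 M and Ka₁ = 5.10e-07. Solving: [H⁺] = (−Ka₁ + √(Ka₁² + 4·Ka₁·C)) / 2 = 2.1399e-04 M. pH = -log(2.1399e-04) = 3.67.

pH = 3.67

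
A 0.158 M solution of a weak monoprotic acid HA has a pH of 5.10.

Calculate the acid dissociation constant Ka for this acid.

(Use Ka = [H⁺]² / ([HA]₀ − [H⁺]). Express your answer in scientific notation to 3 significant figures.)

[H⁺] = 10^(−pH) = 10^(−5.10) = 7.943e-06 M. For HA ⇌ H⁺ + A⁻, Ka = [H⁺][A⁻]/[HA] = [H⁺]² / ([HA]₀ − [H⁺]) = (7.943e-06)² / (0.158 − 7.943e-06) = 3.99e-10.

K_a = 3.99e-10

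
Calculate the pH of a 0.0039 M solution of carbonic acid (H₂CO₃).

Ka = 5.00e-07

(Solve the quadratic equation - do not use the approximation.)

x² + Ka×x - Ka×C = 0. Using quadratic formula: [H⁺] = 4.3910e-05

pH = 4.36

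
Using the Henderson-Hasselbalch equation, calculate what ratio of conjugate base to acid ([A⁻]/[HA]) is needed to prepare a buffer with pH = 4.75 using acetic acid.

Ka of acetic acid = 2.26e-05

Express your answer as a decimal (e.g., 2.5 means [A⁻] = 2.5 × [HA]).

pKa = -log(2.26e-05) = 4.6459. pH = pKa + log([A⁻]/[HA]), so log([A⁻]/[HA]) = pH − pKa = 4.75 − 4.6459 = 0.1041. [A⁻]/[HA] = 10^(0.1041) = 1.27

[A⁻]/[HA] = 1.27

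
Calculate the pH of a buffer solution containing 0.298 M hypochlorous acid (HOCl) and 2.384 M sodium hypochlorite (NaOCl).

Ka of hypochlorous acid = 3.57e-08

pKa = -log(3.57e-08) = 7.45. pH = pKa + log([A⁻]/[HA]) = 7.45 + log(2.384/0.298)

pH = 8.35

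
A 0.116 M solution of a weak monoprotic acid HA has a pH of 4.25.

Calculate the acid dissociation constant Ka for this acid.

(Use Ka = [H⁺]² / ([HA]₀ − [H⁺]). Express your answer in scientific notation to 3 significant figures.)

[H⁺] = 10^(−pH) = 10^(−4.25) = 5.623e-05 M. For HA ⇌ H⁺ + A⁻, Ka = [H⁺][A⁻]/[HA] = [H⁺]² / ([HA]₀ − [H⁺]) = (5.623e-05)² / (0.116 − 5.623e-05) = 2.73e-08.

K_a = 2.73e-08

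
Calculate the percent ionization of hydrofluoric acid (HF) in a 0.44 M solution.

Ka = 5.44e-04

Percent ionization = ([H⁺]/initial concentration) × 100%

Using Ka equilibrium: x² + Ka×x - Ka×C = 0. Solving: [H⁺] = 1.5202e-02. Percent = (1.5202e-02/0.44) × 100

Percent ionization = 3.45%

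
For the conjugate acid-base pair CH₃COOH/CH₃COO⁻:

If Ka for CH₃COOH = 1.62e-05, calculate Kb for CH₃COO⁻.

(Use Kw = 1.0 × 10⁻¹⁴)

For a conjugate pair Ka × Kb = Kw, so Kb = Kw/Ka = 1.0 × 10⁻¹⁴ / 1.62e-05 = 6.17e-10.

K_b = 6.17e-10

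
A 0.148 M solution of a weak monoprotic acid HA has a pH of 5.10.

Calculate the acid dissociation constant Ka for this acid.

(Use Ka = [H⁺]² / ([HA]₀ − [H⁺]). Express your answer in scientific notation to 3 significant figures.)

[H⁺] = 10^(−pH) = 10^(−5.10) = 7.943e-06 M. For HA ⇌ H⁺ + A⁻, Ka = [H⁺][A⁻]/[HA] = [H⁺]² / ([HA]₀ − [H⁺]) = (7.943e-06)² / (0.148 − 7.943e-06) = 4.26e-10.

K_a = 4.26e-10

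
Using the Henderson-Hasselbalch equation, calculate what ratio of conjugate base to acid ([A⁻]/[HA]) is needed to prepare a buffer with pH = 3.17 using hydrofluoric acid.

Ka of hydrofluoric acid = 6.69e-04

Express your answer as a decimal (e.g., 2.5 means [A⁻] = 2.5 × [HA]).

pKa = -log(6.69e-04) = 3.1746. pH = pKa + log([A⁻]/[HA]), so log([A⁻]/[HA]) = pH − pKa = 3.17 − 3.1746 = -0.0046. [A⁻]/[HA] = 10^(-0.0046) = 0.990

[A⁻]/[HA] = 0.990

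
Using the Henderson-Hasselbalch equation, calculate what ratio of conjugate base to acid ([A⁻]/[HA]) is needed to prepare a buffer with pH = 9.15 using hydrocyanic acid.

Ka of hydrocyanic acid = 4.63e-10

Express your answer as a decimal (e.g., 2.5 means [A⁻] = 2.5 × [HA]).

pKa = -log(4.63e-10) = 9.3344. pH = pKa + log([A⁻]/[HA]), so log([A⁻]/[HA]) = pH − pKa = 9.15 − 9.3344 = -0.1844. [A⁻]/[HA] = 10^(-0.1844) = 0.654

[A⁻]/[HA] = 0.654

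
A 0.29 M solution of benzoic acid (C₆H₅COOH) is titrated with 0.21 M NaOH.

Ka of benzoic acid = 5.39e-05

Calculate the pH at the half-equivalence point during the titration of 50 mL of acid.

At half-equivalence [HA] = [A⁻], so Henderson-Hasselbalch gives pH = pKa = -log(5.39e-05) = 4.27.

pH = pKa = 4.27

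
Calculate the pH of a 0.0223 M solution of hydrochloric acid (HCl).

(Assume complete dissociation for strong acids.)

[H⁺] = 0.0223 M for strong acid. pH = -log[H⁺] = -log(0.0223)

pH = 1.65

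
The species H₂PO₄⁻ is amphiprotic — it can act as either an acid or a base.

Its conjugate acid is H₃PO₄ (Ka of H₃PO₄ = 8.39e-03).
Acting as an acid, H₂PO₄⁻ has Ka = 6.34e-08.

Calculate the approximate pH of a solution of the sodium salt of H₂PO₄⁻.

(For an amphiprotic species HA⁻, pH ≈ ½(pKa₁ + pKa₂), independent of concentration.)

pKa₁ = -log(8.39e-03) = 2.08; pKa₂ = -log(6.34e-08) = 7.20. For an amphiprotic species, pH ≈ ½(pKa₁ + pKa₂) = ½(2.08 + 7.20) = 4.64.

pH = 4.64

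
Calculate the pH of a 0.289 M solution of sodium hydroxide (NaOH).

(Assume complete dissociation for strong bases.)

[OH⁻] = 0.289 M for strong base. pOH = -log[OH⁻] = 0.54, pH = 14 - pOH

pH = 13.46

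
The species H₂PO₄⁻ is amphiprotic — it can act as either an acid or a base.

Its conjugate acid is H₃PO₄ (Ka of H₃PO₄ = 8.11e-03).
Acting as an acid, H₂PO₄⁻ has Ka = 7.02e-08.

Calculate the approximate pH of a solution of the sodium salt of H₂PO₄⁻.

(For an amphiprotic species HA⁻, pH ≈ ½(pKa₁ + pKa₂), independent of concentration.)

pKa₁ = -log(8.11e-03) = 2.09; pKa₂ = -log(7.02e-08) = 7.15. For an amphiprotic species, pH ≈ ½(pKa₁ + pKa₂) = ½(2.09 + 7.15) = 4.62.

pH = 4.62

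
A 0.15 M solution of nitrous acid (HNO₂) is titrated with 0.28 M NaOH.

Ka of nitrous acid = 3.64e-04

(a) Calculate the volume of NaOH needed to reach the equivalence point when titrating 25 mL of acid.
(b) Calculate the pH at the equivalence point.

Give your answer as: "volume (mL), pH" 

moles acid = 0.15 × 25/1000 = 0.00375 mol; V_base = moles/0.28 × 1000 = 13.4 mL. At equivalence only the conjugate base is present: [A⁻] = 0.00375/0.038 = 9.7674e-02 M. Kb = Kw/Ka = 2.75e-11; [OH⁻] = √(Kb × [A⁻]) = 1.6381e-06; pOH = 5.79; pH = 14 - pOH = 8.21.

V = 13.4 mL, pH = 8.21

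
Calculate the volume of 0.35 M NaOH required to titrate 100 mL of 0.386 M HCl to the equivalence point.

At equivalence: moles acid = moles base. moles HCl = 0.386 × 100/1000 = 0.0386 mol. V_base = moles / 0.35 × 1000 = 110.3 mL.

V_{base} = 110.3 mL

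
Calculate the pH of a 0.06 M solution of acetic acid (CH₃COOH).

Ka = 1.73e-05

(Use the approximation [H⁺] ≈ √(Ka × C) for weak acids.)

[H⁺] = √(Ka × C) = √(1.73e-05 × 0.06) = 1.0188e-03. pH = -log(1.0188e-03)

pH = 2.99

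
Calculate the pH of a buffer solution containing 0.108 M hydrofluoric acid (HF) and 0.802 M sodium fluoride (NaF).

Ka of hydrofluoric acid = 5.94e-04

pKa = -log(5.94e-04) = 3.23. pH = pKa + log([A⁻]/[HA]) = 3.23 + log(0.802/0.108)

pH = 4.10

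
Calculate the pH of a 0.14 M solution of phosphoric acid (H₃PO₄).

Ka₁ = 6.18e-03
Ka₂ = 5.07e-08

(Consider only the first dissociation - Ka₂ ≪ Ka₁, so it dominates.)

First dissociation dominates. From Ka₁ = [H⁺][HA⁻]/[H₂A], x² + Ka₁·x − Ka₁·C = 0 with C = 0.14 M and Ka₁ = 6.18e-03. Solving: [H⁺] = (−Ka₁ + √(Ka₁² + 4·Ka₁·C)) / 2 = 2.6486e-02 M. pH = -log(2.6486e-02) = 1.58.

pH = 1.58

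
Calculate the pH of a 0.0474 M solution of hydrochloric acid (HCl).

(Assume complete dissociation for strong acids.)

[H⁺] = 0.0474 M for strong acid. pH = -log[H⁺] = -log(0.0474)

pH = 1.32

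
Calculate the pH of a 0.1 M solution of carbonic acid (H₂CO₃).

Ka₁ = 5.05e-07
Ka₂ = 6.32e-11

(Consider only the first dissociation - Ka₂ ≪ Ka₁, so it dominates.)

First dissociation dominates. From Ka₁ = [H⁺][HA⁻]/[H₂A], x² + Ka₁·x − Ka₁·C = 0 with C = 0.1 M and Ka₁ = 5.05e-07. Solving: [H⁺] = (−Ka₁ + √(Ka₁² + 4·Ka₁·C)) / 2 = 2.2447e-04 M. pH = -log(2.2447e-04) = 3.65.

pH = 3.65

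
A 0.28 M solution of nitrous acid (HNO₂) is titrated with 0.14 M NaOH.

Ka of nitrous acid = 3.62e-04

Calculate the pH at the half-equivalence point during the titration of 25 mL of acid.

At half-equivalence [HA] = [A⁻], so Henderson-Hasselbalch gives pH = pKa = -log(3.62e-04) = 3.44.

pH = pKa = 3.44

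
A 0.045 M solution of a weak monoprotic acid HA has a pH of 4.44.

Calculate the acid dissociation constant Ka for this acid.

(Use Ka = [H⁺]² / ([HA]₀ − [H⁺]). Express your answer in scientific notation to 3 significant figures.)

[H⁺] = 10^(−pH) = 10^(−4.44) = 3.631e-05 M. For HA ⇌ H⁺ + A⁻, Ka = [H⁺][A⁻]/[HA] = [H⁺]² / ([HA]₀ − [H⁺]) = (3.631e-05)² / (0.045 − 3.631e-05) = 2.93e-08.

K_a = 2.93e-08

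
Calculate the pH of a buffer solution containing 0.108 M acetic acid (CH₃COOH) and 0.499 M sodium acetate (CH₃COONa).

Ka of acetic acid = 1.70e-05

pKa = -log(1.70e-05) = 4.77. pH = pKa + log([A⁻]/[HA]) = 4.77 + log(0.499/0.108)

pH = 5.43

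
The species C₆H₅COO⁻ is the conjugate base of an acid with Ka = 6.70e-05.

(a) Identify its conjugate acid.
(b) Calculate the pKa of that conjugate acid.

(a) The conjugate acid is formed by adding one H⁺ to C₆H₅COO⁻, giving C₆H₅COOH. (b) pKa = -log(Ka) = -log(6.70e-05) = 4.17.

Conjugate acid: C₆H₅COOH; pK_a = 4.17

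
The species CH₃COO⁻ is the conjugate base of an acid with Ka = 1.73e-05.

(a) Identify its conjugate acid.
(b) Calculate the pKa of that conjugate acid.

(a) The conjugate acid is formed by adding one H⁺ to CH₃COO⁻, giving CH₃COOH. (b) pKa = -log(Ka) = -log(1.73e-05) = 4.76.

Conjugate acid: CH₃COOH; pK_a = 4.76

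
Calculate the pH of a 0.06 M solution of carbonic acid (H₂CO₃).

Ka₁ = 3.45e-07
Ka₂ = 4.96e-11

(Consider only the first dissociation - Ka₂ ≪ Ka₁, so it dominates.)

First dissociation dominates. From Ka₁ = [H⁺][HA⁻]/[H₂A], x² + Ka₁·x − Ka₁·C = 0 with C = 0.06 M and Ka₁ = 3.45e-07. Solving: [H⁺] = (−Ka₁ + √(Ka₁² + 4·Ka₁·C)) / 2 = 1.4370e-04 M. pH = -log(1.4370e-04) = 3.84.

pH = 3.84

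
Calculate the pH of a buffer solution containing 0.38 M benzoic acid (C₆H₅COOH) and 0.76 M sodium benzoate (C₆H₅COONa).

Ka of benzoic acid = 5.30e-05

pKa = -log(5.30e-05) = 4.28. pH = pKa + log([A⁻]/[HA]) = 4.28 + log(0.76/0.38)

pH = 4.58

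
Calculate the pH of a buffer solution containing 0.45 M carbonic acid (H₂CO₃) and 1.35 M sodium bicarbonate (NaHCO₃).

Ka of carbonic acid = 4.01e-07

pKa = -log(4.01e-07) = 6.40. pH = pKa + log([A⁻]/[HA]) = 6.40 + log(1.35/0.45)

pH = 6.87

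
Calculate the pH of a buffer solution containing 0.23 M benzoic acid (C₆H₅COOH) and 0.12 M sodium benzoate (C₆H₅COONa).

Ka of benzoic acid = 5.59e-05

pKa = -log(5.59e-05) = 4.25. pH = pKa + log([A⁻]/[HA]) = 4.25 + log(0.12/0.23)

pH = 3.97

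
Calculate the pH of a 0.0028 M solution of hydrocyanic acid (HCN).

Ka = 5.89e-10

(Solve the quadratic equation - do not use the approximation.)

x² + Ka×x - Ka×C = 0. Using quadratic formula: [H⁺] = 1.2839e-06

pH = 5.89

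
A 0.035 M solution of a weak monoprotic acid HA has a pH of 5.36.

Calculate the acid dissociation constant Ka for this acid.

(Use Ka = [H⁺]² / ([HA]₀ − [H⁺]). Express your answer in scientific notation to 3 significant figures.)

[H⁺] = 10^(−pH) = 10^(−5.36) = 4.365e-06 M. For HA ⇌ H⁺ + A⁻, Ka = [H⁺][A⁻]/[HA] = [H⁺]² / ([HA]₀ − [H⁺]) = (4.365e-06)² / (0.035 − 4.365e-06) = 5.44e-10.

K_a = 5.44e-10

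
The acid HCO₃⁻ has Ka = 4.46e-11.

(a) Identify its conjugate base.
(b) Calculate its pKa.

(a) The conjugate base is formed by removing one H⁺ from HCO₃⁻, giving CO₃²⁻. (b) pKa = -log(Ka) = -log(4.46e-11) = 10.35.

Conjugate base: CO₃²⁻; pK_a = 10.35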